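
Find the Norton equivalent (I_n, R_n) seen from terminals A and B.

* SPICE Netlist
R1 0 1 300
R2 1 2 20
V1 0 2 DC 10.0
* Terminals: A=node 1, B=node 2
Find the Thévenin equivalent first; then I_n = V_th/R_th and R_n = R_th.
Step 1 — V_th is the open-circuit voltage V_A - V_B (nothing connected across the terminals).
Nodal analysis, taking node 2 as the 0 V reference.
Source V1 fixes V_0 = 10 V.
KCL at each unknown node (sum of currents leaving = 0; resistances in Ω):
  Node 1: (V_1 - 10)/300 + (V_1 - 0)/20 = 0
Collecting terms: 0.05333 × V_1 = 0.03333  =>  V_1 = 0.625 V
V_th = V_1 - V_2 = 0.625 - 0 = 0.625 V
Step 2 — R_th: zero the source — replace V1 by a short circuit (node 2 merges into node 0) — and find the resistance seen between A (node 1) and B (node 0).
Reduce the network between node 1 (A) and node 0 (B) by series/parallel combination:
  Rp1 = R1 ‖ R2 (parallel, both between nodes 0 and 1) = 1/(1/300 + 1/20) = 18.75 Ω
R_th = 18.75 Ω
I_n = V_th/R_th = 0.625/18.75 = 0.03333 A, and R_n = R_th = 18.75 Ω

Final answer: I_n = 0.03333 A, R_n = 18.75 Ω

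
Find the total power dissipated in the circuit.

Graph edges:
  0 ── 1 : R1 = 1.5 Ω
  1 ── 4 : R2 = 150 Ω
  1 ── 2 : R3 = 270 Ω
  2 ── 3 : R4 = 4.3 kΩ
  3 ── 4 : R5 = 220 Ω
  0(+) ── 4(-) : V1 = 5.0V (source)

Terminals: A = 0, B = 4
Nodal analysis, taking node 4 as the 0 V reference.
Source V1 fixes V_0 = 5 V.
KCL at each unknown node (sum of currents leaving = 0; resistances in Ω):
  Node 1: (V_1 - 5)/1.5 + (V_1 - 0)/150 + (V_1 - V_2)/270 = 0
  Node 2: (V_2 - V_1)/270 + (V_2 - V_3)/4300 = 0
  Node 3: (V_3 - V_2)/4300 + (V_3 - 0)/220 = 0
Collecting terms (coefficients in siemens):
  0.677·V_1 - 0.003704·V_2 = 3.333
  0.003936·V_2 - 0.003704·V_1 - 0.0002326·V_3 = 0
  0.004778·V_3 - 0.0002326·V_2 = 0
Solving these 3 simultaneous equations (Gaussian elimination) gives:
  V_1 = 4.949 V, V_2 = 4.67 V, V_3 = 0.2273 V
Power in each resistor, P = (ΔV)²/R:
  P_R1 = (5 - 4.949)²/1.5 = 0.001737 W
  P_R2 = (4.949 - 0)²/150 = 0.1633 W
  P_R3 = (4.949 - 4.67)²/270 = 0.0002882 W
  P_R4 = (4.67 - 0.2273)²/4300 = 0.00459 W
  P_R5 = (0.2273 - 0)²/220 = 0.0002348 W
P_total = P_R1 + P_R2 + P_R3 + P_R4 + P_R5 = 0.1701 W

Final answer: 0.1701 W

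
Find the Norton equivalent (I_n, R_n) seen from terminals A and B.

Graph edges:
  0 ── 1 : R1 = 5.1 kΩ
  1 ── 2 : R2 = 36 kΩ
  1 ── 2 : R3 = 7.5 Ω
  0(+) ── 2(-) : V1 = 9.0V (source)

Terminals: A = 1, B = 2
Find the Thévenin equivalent first; then I_n = V_th/R_th and R_n = R_th.
Step 1 — V_th is the open-circuit voltage V_A - V_B (nothing connected across the terminals).
Nodal analysis, taking node 2 as the 0 V reference.
Source V1 fixes V_0 = 9 V.
KCL at each unknown node (sum of currents leaving = 0; resistances in Ω):
  Node 1: (V_1 - 9)/5100 + (V_1 - 0)/36000 + (V_1 - 0)/7.5 = 0
Collecting terms: 0.1336 × V_1 = 0.001765  =>  V_1 = 0.01321 V
V_th = V_1 - V_2 = 0.01321 - 0 = 0.01321 V
Step 2 — R_th: zero the source — replace V1 by a short circuit (node 2 merges into node 0) — and find the resistance seen between A (node 1) and B (node 0).
Reduce the network between node 1 (A) and node 0 (B) by series/parallel combination:
  Rp1 = R1 ‖ R2 ‖ R3 (parallel, all between nodes 0 and 1) = 1/(1/5100 + 1/36000 + 1/7.5) = 7.487 Ω
R_th = 7.487 Ω
I_n = V_th/R_th = 0.01321/7.487 = 0.001765 A, and R_n = R_th = 7.487 Ω

Final answer: I_n = 0.001765 A, R_n = 7.487 Ω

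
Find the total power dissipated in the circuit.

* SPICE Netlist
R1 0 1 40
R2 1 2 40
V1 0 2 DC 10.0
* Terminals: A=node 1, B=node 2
Nodal analysis, taking node 2 as the 0 V reference.
Source V1 fixes V_0 = 10 V.
KCL at each unknown node (sum of currents leaving = 0; resistances in Ω):
  Node 1: (V_1 - 10)/40 + (V_1 - 0)/40 = 0
Collecting terms: 0.05 × V_1 = 0.25  =>  V_1 = 5 V
Power in each resistor, P = (ΔV)²/R:
  P_R1 = (10 - 5)²/40 = 0.625 W
  P_R2 = (5 - 0)²/40 = 0.625 W
P_total = P_R1 + P_R2 = 1.25 W

Final answer: 1.25 W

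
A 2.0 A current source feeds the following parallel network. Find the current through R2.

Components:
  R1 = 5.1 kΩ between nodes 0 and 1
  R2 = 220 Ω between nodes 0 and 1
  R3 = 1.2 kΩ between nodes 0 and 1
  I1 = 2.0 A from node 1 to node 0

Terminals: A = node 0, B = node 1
All resistors sit directly between nodes 0 and 1, so they are in parallel and share one voltage V; the full source current 2 A splits among them.
1/R_par = 1/5100 + 1/220 + 1/1200 = 0.005575 S  =>  R_par = 179.4 Ω
V = I × R_par = 2 × 179.4 = 358.8 V
I_R2 = V/R2 = 358.8/220 = 1.631 A

Final answer: 1.631 A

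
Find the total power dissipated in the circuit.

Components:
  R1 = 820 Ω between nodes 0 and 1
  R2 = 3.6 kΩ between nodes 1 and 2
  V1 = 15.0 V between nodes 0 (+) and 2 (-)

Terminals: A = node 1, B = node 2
Nodal analysis, taking node 2 as the 0 V reference.
Source V1 fixes V_0 = 15 V.
KCL at each unknown node (sum of currents leaving = 0; resistances in Ω):
  Node 1: (V_1 - 15)/820 + (V_1 - 0)/3600 = 0
Collecting terms: 0.001497 × V_1 = 0.01829  =>  V_1 = 12.22 V
Power in each resistor, P = (ΔV)²/R:
  P_R1 = (15 - 12.22)²/820 = 0.009444 W
  P_R2 = (12.22 - 0)²/3600 = 0.04146 W
P_total = P_R1 + P_R2 = 0.0509 W

Final answer: 0.0509 W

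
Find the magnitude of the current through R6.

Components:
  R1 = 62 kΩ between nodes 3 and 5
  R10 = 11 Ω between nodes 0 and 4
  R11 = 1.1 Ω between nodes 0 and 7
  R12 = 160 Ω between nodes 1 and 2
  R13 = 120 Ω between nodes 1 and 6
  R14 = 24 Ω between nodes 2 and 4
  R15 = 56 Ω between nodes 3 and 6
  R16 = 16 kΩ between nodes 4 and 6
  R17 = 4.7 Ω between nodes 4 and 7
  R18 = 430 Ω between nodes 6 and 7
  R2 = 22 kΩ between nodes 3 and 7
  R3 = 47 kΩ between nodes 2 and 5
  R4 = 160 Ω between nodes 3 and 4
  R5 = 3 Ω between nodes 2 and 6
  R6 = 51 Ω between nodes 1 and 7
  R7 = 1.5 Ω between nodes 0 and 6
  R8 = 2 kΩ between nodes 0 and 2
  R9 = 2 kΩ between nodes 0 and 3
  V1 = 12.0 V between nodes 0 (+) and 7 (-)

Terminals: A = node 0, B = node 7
Nodal analysis, taking node 7 as the 0 V reference.
Source V1 fixes V_0 = 12 V.
KCL at each unknown node (sum of currents leaving = 0; resistances in Ω):
  Node 1: (V_1 - 0)/51 + (V_1 - V_2)/160 + (V_1 - V_6)/120 = 0
  Node 2: (V_2 - V_5)/47000 + (V_2 - V_6)/3 + (V_2 - 12)/2000 + (V_2 - V_1)/160 + (V_2 - V_4)/24 = 0
  Node 3: (V_3 - V_5)/62000 + (V_3 - 0)/22000 + (V_3 - V_4)/160 + (V_3 - 12)/2000 + (V_3 - V_6)/56 = 0
  Node 4: (V_4 - V_3)/160 + (V_4 - 12)/11 + (V_4 - V_2)/24 + (V_4 - V_6)/16000 + (V_4 - 0)/4.7 = 0
  Node 5: (V_5 - V_3)/62000 + (V_5 - V_2)/47000 = 0
  Node 6: (V_6 - V_2)/3 + (V_6 - 12)/1.5 + (V_6 - V_1)/120 + (V_6 - V_3)/56 + (V_6 - V_4)/16000 + (V_6 - 0)/430 = 0
Collecting terms (coefficients in siemens):
  0.03419·V_1 - 0.00625·V_2 - 0.008333·V_6 = 0
  0.3818·V_2 - 0.00625·V_1 - 0.04167·V_4 - 0.00002128·V_5 - 0.3333·V_6 = 0.006
  0.02467·V_3 - 0.00625·V_4 - 0.00001613·V_5 - 0.01786·V_6 = 0.006
  0.3517·V_4 - 0.04167·V_2 - 0.00625·V_3 - 0.0000625·V_6 = 1.091
  0.00003741·V_5 - 0.00002128·V_2 - 0.00001613·V_3 = 0
  1.029·V_6 - 0.008333·V_1 - 0.3333·V_2 - 0.01786·V_3 - 0.0000625·V_4 = 8
Solving these 6 simultaneous equations (Gaussian elimination) gives:
  V_1 = 4.705 V, V_2 = 10.54 V, V_3 = 9.648 V, V_4 = 4.525 V
  V_5 = 10.16 V, V_6 = 11.4 V
I_R6 = (V_1 - V_7)/R6 = (4.705 - 0)/51 = 0.09226 A
|I_R6| = 0.09226 A

Final answer: |I_R6| = 0.09226 A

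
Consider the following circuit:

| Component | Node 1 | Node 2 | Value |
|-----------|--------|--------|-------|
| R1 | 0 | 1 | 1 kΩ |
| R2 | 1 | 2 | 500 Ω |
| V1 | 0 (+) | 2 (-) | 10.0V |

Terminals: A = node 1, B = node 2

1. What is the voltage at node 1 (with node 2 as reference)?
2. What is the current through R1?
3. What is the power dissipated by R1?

Nodal analysis, taking node 2 as the 0 V reference.
Source V1 fixes V_0 = 10 V.
KCL at each unknown node (sum of currents leaving = 0; resistances in Ω):
  Node 1: (V_1 - 10)/1000 + (V_1 - 0)/500 = 0
Collecting terms: 0.003 × V_1 = 0.01  =>  V_1 = 3.333 V
Part 1:
  Read off the nodal solution: V_1 = 3.333 V
Part 2:
  I_R1 = (V_0 - V_1)/R1 = (10 - 3.333)/1000 = 0.006667 A
  Magnitude: I_R1 = 0.006667 A
Part 3:
  I_R1 = (V_0 - V_1)/R1 = (10 - 3.333)/1000 = 0.006667 A
  P_R1 = I_R1² × R1 = (0.006667)² × 1000 = 0.04444 W

Final answers:
1. V_1 = 3.333 V
2. I_R1 = 0.006667 A
3. P_R1 = 0.04444 W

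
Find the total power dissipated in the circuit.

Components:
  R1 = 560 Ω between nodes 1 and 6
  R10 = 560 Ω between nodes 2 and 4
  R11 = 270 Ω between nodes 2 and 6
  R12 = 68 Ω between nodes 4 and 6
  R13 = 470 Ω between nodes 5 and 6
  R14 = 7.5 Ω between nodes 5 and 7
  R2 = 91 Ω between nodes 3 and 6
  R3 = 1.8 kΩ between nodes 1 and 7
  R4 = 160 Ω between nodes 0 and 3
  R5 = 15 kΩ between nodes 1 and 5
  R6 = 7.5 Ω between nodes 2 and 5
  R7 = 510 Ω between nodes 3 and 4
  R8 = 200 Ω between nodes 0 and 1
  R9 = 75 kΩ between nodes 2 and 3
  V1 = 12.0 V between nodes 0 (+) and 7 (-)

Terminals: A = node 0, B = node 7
Nodal analysis, taking node 7 as the 0 V reference.
Source V1 fixes V_0 = 12 V.
KCL at each unknown node (sum of currents leaving = 0; resistances in Ω):
  Node 1: (V_1 - V_6)/560 + (V_1 - 0)/1800 + (V_1 - V_5)/15000 + (V_1 - 12)/200 = 0
  Node 2: (V_2 - V_5)/7.5 + (V_2 - V_3)/75000 + (V_2 - V_4)/560 + (V_2 - V_6)/270 = 0
  Node 3: (V_3 - V_6)/91 + (V_3 - 12)/160 + (V_3 - V_4)/510 + (V_3 - V_2)/75000 = 0
  Node 4: (V_4 - V_3)/510 + (V_4 - V_2)/560 + (V_4 - V_6)/68 = 0
  Node 5: (V_5 - V_1)/15000 + (V_5 - V_2)/7.5 + (V_5 - V_6)/470 + (V_5 - 0)/7.5 = 0
  Node 6: (V_6 - V_1)/560 + (V_6 - V_3)/91 + (V_6 - V_2)/270 + (V_6 - V_4)/68 + (V_6 - V_5)/470 = 0
Collecting terms (coefficients in siemens):
  0.007408·V_1 - 0.00006667·V_5 - 0.001786·V_6 = 0.06
  0.1388·V_2 - 0.00001333·V_3 - 0.001786·V_4 - 0.1333·V_5 - 0.003704·V_6 = 0
  0.01921·V_3 - 0.00001333·V_2 - 0.001961·V_4 - 0.01099·V_6 = 0.075
  0.01845·V_4 - 0.001786·V_2 - 0.001961·V_3 - 0.01471·V_6 = 0
  0.2689·V_5 - 0.00006667·V_1 - 0.1333·V_2 - 0.002128·V_6 = 0
  0.03331·V_6 - 0.001786·V_1 - 0.003704·V_2 - 0.01099·V_3 - 0.01471·V_4 - 0.002128·V_5 = 0
Solving these 6 simultaneous equations (Gaussian elimination) gives:
  V_1 = 9.358 V, V_2 = 0.4689 V, V_3 = 7.392 V, V_4 = 4.983 V
  V_5 = 0.2761 V, V_6 = 5.21 V
Power in each resistor, P = (ΔV)²/R:
  P_R1 = (9.358 - 5.21)²/560 = 0.03073 W
  P_R2 = (7.392 - 5.21)²/91 = 0.05234 W
  P_R3 = (9.358 - 0)²/1800 = 0.04865 W
  P_R4 = (12 - 7.392)²/160 = 0.1327 W
  P_R5 = (9.358 - 0.2761)²/15000 = 0.005498 W
  P_R6 = (0.4689 - 0.2761)²/7.5 = 0.004958 W
  P_R7 = (7.392 - 4.983)²/510 = 0.01138 W
  P_R8 = (12 - 9.358)²/200 = 0.03491 W
  P_R9 = (0.4689 - 7.392)²/75000 = 0.0006391 W
  P_R10 = (0.4689 - 4.983)²/560 = 0.03638 W
  P_R11 = (0.4689 - 5.21)²/270 = 0.08324 W
  P_R12 = (4.983 - 5.21)²/68 = 0.0007568 W
  P_R13 = (0.2761 - 5.21)²/470 = 0.05179 W
  P_R14 = (0.2761 - 0)²/7.5 = 0.01016 W
P_total = P_R1 + P_R2 + P_R3 + P_R4 + P_R5 + P_R6 + P_R7 + P_R8 + P_R9 + P_R10 + P_R11 + P_R12 + P_R13 + P_R14 = 0.5041 W

Final answer: 0.5041 W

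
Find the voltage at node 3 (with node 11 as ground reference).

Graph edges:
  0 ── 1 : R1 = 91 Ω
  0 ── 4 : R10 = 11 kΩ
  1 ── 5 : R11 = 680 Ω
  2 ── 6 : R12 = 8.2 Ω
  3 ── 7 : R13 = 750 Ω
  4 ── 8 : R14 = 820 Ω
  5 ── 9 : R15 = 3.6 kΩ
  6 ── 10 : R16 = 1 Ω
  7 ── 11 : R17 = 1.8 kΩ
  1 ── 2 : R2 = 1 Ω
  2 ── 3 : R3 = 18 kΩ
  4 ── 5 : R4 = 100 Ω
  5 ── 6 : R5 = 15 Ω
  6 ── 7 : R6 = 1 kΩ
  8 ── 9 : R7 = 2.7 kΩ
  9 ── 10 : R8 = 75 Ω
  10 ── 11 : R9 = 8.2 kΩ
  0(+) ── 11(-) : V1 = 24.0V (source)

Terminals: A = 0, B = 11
Nodal analysis, taking node 11 as the 0 V reference.
Source V1 fixes V_0 = 24 V.
KCL at each unknown node (sum of currents leaving = 0; resistances in Ω):
  Node 1: (V_1 - 24)/91 + (V_1 - V_2)/1 + (V_1 - V_5)/680 = 0
  Node 2: (V_2 - V_1)/1 + (V_2 - V_3)/18000 + (V_2 - V_6)/8.2 = 0
  Node 3: (V_3 - V_2)/18000 + (V_3 - V_7)/750 = 0
  Node 4: (V_4 - V_5)/100 + (V_4 - 24)/11000 + (V_4 - V_8)/820 = 0
  Node 5: (V_5 - V_4)/100 + (V_5 - V_6)/15 + (V_5 - V_1)/680 + (V_5 - V_9)/3600 = 0
  Node 6: (V_6 - V_5)/15 + (V_6 - V_7)/1000 + (V_6 - V_2)/8.2 + (V_6 - V_10)/1 = 0
  Node 7: (V_7 - V_6)/1000 + (V_7 - V_3)/750 + (V_7 - 0)/1800 = 0
  Node 8: (V_8 - V_9)/2700 + (V_8 - V_4)/820 = 0
  Node 9: (V_9 - V_8)/2700 + (V_9 - V_10)/75 + (V_9 - V_5)/3600 = 0
  Node 10: (V_10 - V_9)/75 + (V_10 - 0)/8200 + (V_10 - V_6)/1 = 0
Collecting terms (coefficients in siemens):
  1.012·V_1 - 1·V_2 - 0.001471·V_5 = 0.2637
  1.122·V_2 - 1·V_1 - 0.00005556·V_3 - 0.122·V_6 = 0
  0.001389·V_3 - 0.00005556·V_2 - 0.001333·V_7 = 0
  0.01131·V_4 - 0.01·V_5 - 0.00122·V_8 = 0.002182
  0.07842·V_5 - 0.001471·V_1 - 0.01·V_4 - 0.06667·V_6 - 0.0002778·V_9 = 0
  1.19·V_6 - 0.122·V_2 - 0.06667·V_5 - 0.001·V_7 - 1·V_10 = 0
  0.002889·V_7 - 0.001333·V_3 - 0.001·V_6 = 0
  0.00159·V_8 - 0.00122·V_4 - 0.0003704·V_9 = 0
  0.01398·V_9 - 0.0002778·V_5 - 0.0003704·V_8 - 0.01333·V_10 = 0
  1.013·V_10 - 1·V_6 - 0.01333·V_9 = 0
Solving these 10 simultaneous equations (Gaussian elimination) gives:
  V_1 = 23 V, V_2 = 22.99 V, V_3 = 15.32 V, V_4 = 22.91 V
  V_5 = 22.9 V, V_6 = 22.9 V, V_7 = 15 V, V_8 = 22.91 V
  V_9 = 22.9 V, V_10 = 22.9 V
The requested potential is V_3 = 15.32 V.

Final answer: V_3 = 15.32 V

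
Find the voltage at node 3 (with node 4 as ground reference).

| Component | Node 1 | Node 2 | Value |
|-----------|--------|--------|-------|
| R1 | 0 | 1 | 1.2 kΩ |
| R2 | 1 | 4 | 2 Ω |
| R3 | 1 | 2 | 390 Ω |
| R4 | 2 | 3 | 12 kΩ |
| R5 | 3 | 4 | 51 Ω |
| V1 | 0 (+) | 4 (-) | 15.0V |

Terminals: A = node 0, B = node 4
Nodal analysis, taking node 4 as the 0 V reference.
Source V1 fixes V_0 = 15 V.
KCL at each unknown node (sum of currents leaving = 0; resistances in Ω):
  Node 1: (V_1 - 15)/1200 + (V_1 - 0)/2 + (V_1 - V_2)/390 = 0
  Node 2: (V_2 - V_1)/390 + (V_2 - V_3)/12000 = 0
  Node 3: (V_3 - V_2)/12000 + (V_3 - 0)/51 = 0
Collecting terms (coefficients in siemens):
  0.5034·V_1 - 0.002564·V_2 = 0.0125
  0.002647·V_2 - 0.002564·V_1 - 0.00008333·V_3 = 0
  0.01969·V_3 - 0.00008333·V_2 = 0
Solving these 3 simultaneous equations (Gaussian elimination) gives:
  V_1 = 0.02495 V, V_2 = 0.02417 V, V_3 = 0.0001023 V
The requested potential is V_3 = 0.0001023 V.

Final answer: V_3 = 0.0001023 V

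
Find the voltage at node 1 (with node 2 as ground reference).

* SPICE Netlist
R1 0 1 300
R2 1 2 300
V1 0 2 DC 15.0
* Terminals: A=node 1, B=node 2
Nodal analysis, taking node 2 as the 0 V reference.
Source V1 fixes V_0 = 15 V.
KCL at each unknown node (sum of currents leaving = 0; resistances in Ω):
  Node 1: (V_1 - 15)/300 + (V_1 - 0)/300 = 0
Collecting terms: 0.006667 × V_1 = 0.05  =>  V_1 = 7.5 V
The requested potential is V_1 = 7.5 V.

Final answer: V_1 = 7.5 V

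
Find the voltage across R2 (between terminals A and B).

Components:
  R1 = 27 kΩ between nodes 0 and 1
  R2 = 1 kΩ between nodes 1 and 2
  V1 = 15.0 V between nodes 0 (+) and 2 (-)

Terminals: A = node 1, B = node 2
R1 and R2 are in series across V1 (node 0 → node 1 → node 2), and the output A–B is taken across R2, so this is a voltage divider.
Series current: I = V1/(R1 + R2) = 15/(27000 + 1000) = 15/28000 = 0.0005357 A
V_R2 = I × R2 = V1 × R2/(R1 + R2) = 15 × 1000/28000 = 0.5357 V

Final answer: 0.5357 V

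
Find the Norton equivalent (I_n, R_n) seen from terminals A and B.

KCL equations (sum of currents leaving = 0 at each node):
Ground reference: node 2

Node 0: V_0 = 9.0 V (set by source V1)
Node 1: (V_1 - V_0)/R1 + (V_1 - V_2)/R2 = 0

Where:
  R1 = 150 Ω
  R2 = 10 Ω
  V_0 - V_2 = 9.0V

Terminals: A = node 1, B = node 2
Find the Thévenin equivalent first; then I_n = V_th/R_th and R_n = R_th.
Step 1 — V_th is the open-circuit voltage V_A - V_B (nothing connected across the terminals).
Nodal analysis, taking node 2 as the 0 V reference.
Source V1 fixes V_0 = 9 V.
KCL at each unknown node (sum of currents leaving = 0; resistances in Ω):
  Node 1: (V_1 - 9)/150 + (V_1 - 0)/10 = 0
Collecting terms: 0.1067 × V_1 = 0.06  =>  V_1 = 0.5625 V
V_th = V_1 - V_2 = 0.5625 - 0 = 0.5625 V
Step 2 — R_th: zero the source — replace V1 by a short circuit (node 2 merges into node 0) — and find the resistance seen between A (node 1) and B (node 0).
Reduce the network between node 1 (A) and node 0 (B) by series/parallel combination:
  Rp1 = R1 ‖ R2 (parallel, both between nodes 0 and 1) = 1/(1/150 + 1/10) = 9.375 Ω
R_th = 9.375 Ω
I_n = V_th/R_th = 0.5625/9.375 = 0.06 A, and R_n = R_th = 9.375 Ω

Final answer: I_n = 0.06 A, R_n = 9.375 Ω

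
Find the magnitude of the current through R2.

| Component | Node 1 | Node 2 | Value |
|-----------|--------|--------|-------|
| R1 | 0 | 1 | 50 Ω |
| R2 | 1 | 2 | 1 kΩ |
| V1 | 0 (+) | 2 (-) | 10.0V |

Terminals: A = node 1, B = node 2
Nodal analysis, taking node 2 as the 0 V reference.
Source V1 fixes V_0 = 10 V.
KCL at each unknown node (sum of currents leaving = 0; resistances in Ω):
  Node 1: (V_1 - 10)/50 + (V_1 - 0)/1000 = 0
Collecting terms: 0.021 × V_1 = 0.2  =>  V_1 = 9.524 V
I_R2 = (V_1 - V_2)/R2 = (9.524 - 0)/1000 = 0.009524 A
|I_R2| = 0.009524 A

Final answer: |I_R2| = 0.009524 A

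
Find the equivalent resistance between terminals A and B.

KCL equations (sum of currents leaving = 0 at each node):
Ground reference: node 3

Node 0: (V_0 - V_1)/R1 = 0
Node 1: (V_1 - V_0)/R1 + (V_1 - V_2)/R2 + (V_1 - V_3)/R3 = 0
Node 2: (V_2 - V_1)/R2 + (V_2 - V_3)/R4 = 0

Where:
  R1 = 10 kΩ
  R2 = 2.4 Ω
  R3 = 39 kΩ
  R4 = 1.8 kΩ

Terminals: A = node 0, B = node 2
Reduce the network between node 0 (A) and node 2 (B) by series/parallel combination:
  Rs1 = R3 + R4 (series, joined only at node 3) = 39000 + 1800 = 40800 Ω
  Rp1 = R2 ‖ Rs1 (parallel, both between nodes 1 and 2) = 1/(1/2.4 + 1/40800) = 2.4 Ω
  Rs2 = R1 + Rp1 (series, joined only at node 1) = 10000 + 2.4 = 10000 Ω
R_eq = 10 kΩ

Final answer: 10 kΩ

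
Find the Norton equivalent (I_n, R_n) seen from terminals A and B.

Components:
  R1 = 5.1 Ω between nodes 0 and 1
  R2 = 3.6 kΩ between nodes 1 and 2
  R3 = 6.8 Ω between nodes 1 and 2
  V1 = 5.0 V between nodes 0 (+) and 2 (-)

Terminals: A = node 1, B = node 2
Find the Thévenin equivalent first; then I_n = V_th/R_th and R_n = R_th.
Step 1 — V_th is the open-circuit voltage V_A - V_B (nothing connected across the terminals).
Nodal analysis, taking node 2 as the 0 V reference.
Source V1 fixes V_0 = 5 V.
KCL at each unknown node (sum of currents leaving = 0; resistances in Ω):
  Node 1: (V_1 - 5)/5.1 + (V_1 - 0)/3600 + (V_1 - 0)/6.8 = 0
Collecting terms: 0.3434 × V_1 = 0.9804  =>  V_1 = 2.855 V
V_th = V_1 - V_2 = 2.855 - 0 = 2.855 V
Step 2 — R_th: zero the source — replace V1 by a short circuit (node 2 merges into node 0) — and find the resistance seen between A (node 1) and B (node 0).
Reduce the network between node 1 (A) and node 0 (B) by series/parallel combination:
  Rp1 = R1 ‖ R2 ‖ R3 (parallel, all between nodes 0 and 1) = 1/(1/5.1 + 1/3600 + 1/6.8) = 2.912 Ω
R_th = 2.912 Ω
I_n = V_th/R_th = 2.855/2.912 = 0.9804 A, and R_n = R_th = 2.912 Ω

Final answer: I_n = 0.9804 A, R_n = 2.912 Ω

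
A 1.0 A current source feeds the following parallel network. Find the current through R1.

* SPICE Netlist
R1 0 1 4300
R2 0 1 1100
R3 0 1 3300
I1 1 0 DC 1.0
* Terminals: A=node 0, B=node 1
All resistors sit directly between nodes 0 and 1, so they are in parallel and share one voltage V; the full source current 1 A splits among them.
1/R_par = 1/4300 + 1/1100 + 1/3300 = 0.001445 S  =>  R_par = 692.2 Ω
V = I × R_par = 1 × 692.2 = 692.2 V
I_R1 = V/R1 = 692.2/4300 = 0.161 A

Final answer: 0.161 A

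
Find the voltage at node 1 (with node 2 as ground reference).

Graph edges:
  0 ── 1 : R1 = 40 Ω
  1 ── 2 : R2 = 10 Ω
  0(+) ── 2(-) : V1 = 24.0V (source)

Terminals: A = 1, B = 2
Nodal analysis, taking node 2 as the 0 V reference.
Source V1 fixes V_0 = 24 V.
KCL at each unknown node (sum of currents leaving = 0; resistances in Ω):
  Node 1: (V_1 - 24)/40 + (V_1 - 0)/10 = 0
Collecting terms: 0.125 × V_1 = 0.6  =>  V_1 = 4.8 V
The requested potential is V_1 = 4.8 V.

Final answer: V_1 = 4.8 V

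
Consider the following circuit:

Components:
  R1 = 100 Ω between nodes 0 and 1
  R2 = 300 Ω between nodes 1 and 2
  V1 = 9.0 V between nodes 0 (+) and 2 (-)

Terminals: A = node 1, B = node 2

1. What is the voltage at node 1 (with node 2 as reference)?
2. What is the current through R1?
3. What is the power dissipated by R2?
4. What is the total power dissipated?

Nodal analysis, taking node 2 as the 0 V reference.
Source V1 fixes V_0 = 9 V.
KCL at each unknown node (sum of currents leaving = 0; resistances in Ω):
  Node 1: (V_1 - 9)/100 + (V_1 - 0)/300 = 0
Collecting terms: 0.01333 × V_1 = 0.09  =>  V_1 = 6.75 V
Part 1:
  Read off the nodal solution: V_1 = 6.75 V
Part 2:
  I_R1 = (V_0 - V_1)/R1 = (9 - 6.75)/100 = 0.0225 A
  Magnitude: I_R1 = 0.0225 A
Part 3:
  I_R2 = (V_1 - V_2)/R2 = (6.75 - 0)/300 = 0.0225 A
  P_R2 = I_R2² × R2 = (0.0225)² × 300 = 0.1519 W
Part 4:
  Power in each resistor, P = (ΔV)²/R:
    P_R1 = (9 - 6.75)²/100 = 0.05063 W
    P_R2 = (6.75 - 0)²/300 = 0.1519 W
  P_total = P_R1 + P_R2 = 0.2025 W

Final answers:
1. V_1 = 6.75 V
2. I_R1 = 0.0225 A
3. P_R2 = 0.1519 W
4. P_total = 0.2025 W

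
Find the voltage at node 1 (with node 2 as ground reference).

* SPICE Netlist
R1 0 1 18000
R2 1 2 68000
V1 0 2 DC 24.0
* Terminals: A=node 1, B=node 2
Nodal analysis, taking node 2 as the 0 V reference.
Source V1 fixes V_0 = 24 V.
KCL at each unknown node (sum of currents leaving = 0; resistances in Ω):
  Node 1: (V_1 - 24)/18000 + (V_1 - 0)/68000 = 0
Collecting terms: 0.00007026 × V_1 = 0.001333  =>  V_1 = 18.98 V
The requested potential is V_1 = 18.98 V.

Final answer: V_1 = 18.98 V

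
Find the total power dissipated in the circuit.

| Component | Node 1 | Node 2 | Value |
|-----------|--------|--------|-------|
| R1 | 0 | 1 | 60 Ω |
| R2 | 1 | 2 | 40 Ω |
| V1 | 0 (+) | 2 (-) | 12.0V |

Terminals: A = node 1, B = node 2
Nodal analysis, taking node 2 as the 0 V reference.
Source V1 fixes V_0 = 12 V.
KCL at each unknown node (sum of currents leaving = 0; resistances in Ω):
  Node 1: (V_1 - 12)/60 + (V_1 - 0)/40 = 0
Collecting terms: 0.04167 × V_1 = 0.2  =>  V_1 = 4.8 V
Power in each resistor, P = (ΔV)²/R:
  P_R1 = (12 - 4.8)²/60 = 0.864 W
  P_R2 = (4.8 - 0)²/40 = 0.576 W
P_total = P_R1 + P_R2 = 1.44 W

Final answer: 1.44 W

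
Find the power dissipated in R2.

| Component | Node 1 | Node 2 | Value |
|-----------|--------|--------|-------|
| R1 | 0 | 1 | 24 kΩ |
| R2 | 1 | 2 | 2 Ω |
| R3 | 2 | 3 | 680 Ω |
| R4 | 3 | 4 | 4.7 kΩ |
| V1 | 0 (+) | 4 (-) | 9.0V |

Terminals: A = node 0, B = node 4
Nodal analysis, taking node 4 as the 0 V reference.
Source V1 fixes V_0 = 9 V.
KCL at each unknown node (sum of currents leaving = 0; resistances in Ω):
  Node 1: (V_1 - 9)/24000 + (V_1 - V_2)/2 = 0
  Node 2: (V_2 - V_1)/2 + (V_2 - V_3)/680 = 0
  Node 3: (V_3 - V_2)/680 + (V_3 - 0)/4700 = 0
Collecting terms (coefficients in siemens):
  0.5·V_1 - 0.5·V_2 = 0.000375
  0.5015·V_2 - 0.5·V_1 - 0.001471·V_3 = 0
  0.001683·V_3 - 0.001471·V_2 = 0
Solving these 3 simultaneous equations (Gaussian elimination) gives:
  V_1 = 1.649 V, V_2 = 1.648 V, V_3 = 1.44 V
I_R2 = (V_1 - V_2)/R2 = (1.649 - 1.648)/2 = 0.0003063 A
P_R2 = I_R2² × R2 = (0.0003063)² × 2 = 0.0000001877 W

Final answer: 1.877e-07 W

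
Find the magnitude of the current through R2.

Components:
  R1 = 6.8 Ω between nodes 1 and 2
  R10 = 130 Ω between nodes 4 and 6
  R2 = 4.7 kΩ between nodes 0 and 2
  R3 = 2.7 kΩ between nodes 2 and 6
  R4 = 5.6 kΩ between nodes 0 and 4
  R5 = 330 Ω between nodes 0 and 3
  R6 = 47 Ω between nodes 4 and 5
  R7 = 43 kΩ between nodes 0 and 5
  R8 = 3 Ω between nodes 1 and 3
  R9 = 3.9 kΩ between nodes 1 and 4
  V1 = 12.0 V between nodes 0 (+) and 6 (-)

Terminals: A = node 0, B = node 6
Nodal analysis, taking node 6 as the 0 V reference.
Source V1 fixes V_0 = 12 V.
KCL at each unknown node (sum of currents leaving = 0; resistances in Ω):
  Node 1: (V_1 - V_2)/6.8 + (V_1 - V_3)/3 + (V_1 - V_4)/3900 = 0
  Node 2: (V_2 - V_1)/6.8 + (V_2 - 12)/4700 + (V_2 - 0)/2700 = 0
  Node 3: (V_3 - 12)/330 + (V_3 - V_1)/3 = 0
  Node 4: (V_4 - 12)/5600 + (V_4 - V_5)/47 + (V_4 - V_1)/3900 + (V_4 - 0)/130 = 0
  Node 5: (V_5 - V_4)/47 + (V_5 - 12)/43000 = 0
Collecting terms (coefficients in siemens):
  0.4806·V_1 - 0.1471·V_2 - 0.3333·V_3 - 0.0002564·V_4 = 0
  0.1476·V_2 - 0.1471·V_1 = 0.002553
  0.3364·V_3 - 0.3333·V_1 = 0.03636
  0.0294·V_4 - 0.0002564·V_1 - 0.02128·V_5 = 0.002143
  0.0213·V_5 - 0.02128·V_4 = 0.0002791
Solving these 5 simultaneous equations (Gaussian elimination) gives:
  V_1 = 10.09 V, V_2 = 10.06 V, V_3 = 10.1 V, V_4 = 0.6144 V
  V_5 = 0.6269 V
I_R2 = (V_0 - V_2)/R2 = (12 - 10.06)/4700 = 0.0004118 A
|I_R2| = 0.0004118 A

Final answer: |I_R2| = 0.0004118 A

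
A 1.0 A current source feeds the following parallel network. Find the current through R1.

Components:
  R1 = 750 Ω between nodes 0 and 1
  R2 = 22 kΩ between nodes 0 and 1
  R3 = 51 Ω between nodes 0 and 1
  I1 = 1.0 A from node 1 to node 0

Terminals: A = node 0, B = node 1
All resistors sit directly between nodes 0 and 1, so they are in parallel and share one voltage V; the full source current 1 A splits among them.
1/R_par = 1/750 + 1/22000 + 1/51 = 0.02099 S  =>  R_par = 47.65 Ω
V = I × R_par = 1 × 47.65 = 47.65 V
I_R1 = V/R1 = 47.65/750 = 0.06353 A

Final answer: 0.06353 A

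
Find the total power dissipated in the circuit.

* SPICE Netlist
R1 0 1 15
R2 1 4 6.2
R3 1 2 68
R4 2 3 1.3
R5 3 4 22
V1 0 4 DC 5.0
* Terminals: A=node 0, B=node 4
Nodal analysis, taking node 4 as the 0 V reference.
Source V1 fixes V_0 = 5 V.
KCL at each unknown node (sum of currents leaving = 0; resistances in Ω):
  Node 1: (V_1 - 5)/15 + (V_1 - 0)/6.2 + (V_1 - V_2)/68 = 0
  Node 2: (V_2 - V_1)/68 + (V_2 - V_3)/1.3 = 0
  Node 3: (V_3 - V_2)/1.3 + (V_3 - 0)/22 = 0
Collecting terms (coefficients in siemens):
  0.2427·V_1 - 0.01471·V_2 = 0.3333
  0.7839·V_2 - 0.01471·V_1 - 0.7692·V_3 = 0
  0.8147·V_3 - 0.7692·V_2 = 0
Solving these 3 simultaneous equations (Gaussian elimination) gives:
  V_1 = 1.395 V, V_2 = 0.3561 V, V_3 = 0.3362 V
Power in each resistor, P = (ΔV)²/R:
  P_R1 = (5 - 1.395)²/15 = 0.8663 W
  P_R2 = (1.395 - 0)²/6.2 = 0.314 W
  P_R3 = (1.395 - 0.3561)²/68 = 0.01588 W
  P_R4 = (0.3561 - 0.3362)²/1.3 = 0.0003036 W
  P_R5 = (0.3362 - 0)²/22 = 0.005138 W
P_total = P_R1 + P_R2 + P_R3 + P_R4 + P_R5 = 1.202 W

Final answer: 1.202 W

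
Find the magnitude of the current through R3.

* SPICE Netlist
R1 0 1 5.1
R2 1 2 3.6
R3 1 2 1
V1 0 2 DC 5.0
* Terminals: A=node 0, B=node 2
Nodal analysis, taking node 2 as the 0 V reference.
Source V1 fixes V_0 = 5 V.
KCL at each unknown node (sum of currents leaving = 0; resistances in Ω):
  Node 1: (V_1 - 5)/5.1 + (V_1 - 0)/3.6 + (V_1 - 0)/1 = 0
Collecting terms: 1.474 × V_1 = 0.9804  =>  V_1 = 0.6652 V
I_R3 = (V_1 - V_2)/R3 = (0.6652 - 0)/1 = 0.6652 A
|I_R3| = 0.6652 A

Final answer: |I_R3| = 0.6652 A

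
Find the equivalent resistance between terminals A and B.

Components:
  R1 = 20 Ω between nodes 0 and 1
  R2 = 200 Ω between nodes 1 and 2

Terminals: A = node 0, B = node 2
Reduce the network between node 0 (A) and node 2 (B) by series/parallel combination:
  Rs1 = R1 + R2 (series, joined only at node 1) = 20 + 200 = 220 Ω
R_eq = 220 Ω

Final answer: 220 Ω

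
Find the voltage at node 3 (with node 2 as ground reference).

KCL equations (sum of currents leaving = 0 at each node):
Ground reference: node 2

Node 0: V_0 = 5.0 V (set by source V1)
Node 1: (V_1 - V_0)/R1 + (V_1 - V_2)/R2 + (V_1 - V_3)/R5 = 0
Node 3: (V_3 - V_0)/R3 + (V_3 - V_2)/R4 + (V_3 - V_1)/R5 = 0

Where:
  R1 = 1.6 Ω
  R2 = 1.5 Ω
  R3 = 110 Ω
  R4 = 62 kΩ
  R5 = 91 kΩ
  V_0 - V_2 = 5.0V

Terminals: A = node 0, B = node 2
Nodal analysis, taking node 2 as the 0 V reference.
Source V1 fixes V_0 = 5 V.
KCL at each unknown node (sum of currents leaving = 0; resistances in Ω):
  Node 1: (V_1 - 5)/1.6 + (V_1 - 0)/1.5 + (V_1 - V_3)/91000 = 0
  Node 3: (V_3 - 5)/110 + (V_3 - 0)/62000 + (V_3 - V_1)/91000 = 0
Collecting terms (coefficients in siemens):
  1.292·V_1 - 0.00001099·V_3 = 3.125
  0.009118·V_3 - 0.00001099·V_1 = 0.04545
Determinant D = (1.292)(0.009118) - (-0.00001099)(-0.00001099) = 0.01178
V_1 = [(3.125)(0.009118) - (-0.00001099)(0.04545)]/D = 2.419 V
V_3 = [(1.292)(0.04545) - (3.125)(-0.00001099)]/D = 4.988 V
The requested potential is V_3 = 4.988 V.

Final answer: V_3 = 4.988 V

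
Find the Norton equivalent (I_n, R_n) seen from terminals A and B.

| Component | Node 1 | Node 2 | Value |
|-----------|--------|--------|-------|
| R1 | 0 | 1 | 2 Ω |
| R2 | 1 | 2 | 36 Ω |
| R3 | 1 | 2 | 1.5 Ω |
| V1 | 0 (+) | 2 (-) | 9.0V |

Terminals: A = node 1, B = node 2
Find the Thévenin equivalent first; then I_n = V_th/R_th and R_n = R_th.
Step 1 — V_th is the open-circuit voltage V_A - V_B (nothing connected across the terminals).
Nodal analysis, taking node 2 as the 0 V reference.
Source V1 fixes V_0 = 9 V.
KCL at each unknown node (sum of currents leaving = 0; resistances in Ω):
  Node 1: (V_1 - 9)/2 + (V_1 - 0)/36 + (V_1 - 0)/1.5 = 0
Collecting terms: 1.194 × V_1 = 4.5  =>  V_1 = 3.767 V
V_th = V_1 - V_2 = 3.767 - 0 = 3.767 V
Step 2 — R_th: zero the source — replace V1 by a short circuit (node 2 merges into node 0) — and find the resistance seen between A (node 1) and B (node 0).
Reduce the network between node 1 (A) and node 0 (B) by series/parallel combination:
  Rp1 = R1 ‖ R2 ‖ R3 (parallel, all between nodes 0 and 1) = 1/(1/2 + 1/36 + 1/1.5) = 0.8372 Ω
R_th = 0.8372 Ω
I_n = V_th/R_th = 3.767/0.8372 = 4.5 A, and R_n = R_th = 0.8372 Ω

Final answer: I_n = 4.5 A, R_n = 0.8372 Ω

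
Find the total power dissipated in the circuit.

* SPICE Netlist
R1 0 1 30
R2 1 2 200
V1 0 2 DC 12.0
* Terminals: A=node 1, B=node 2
Nodal analysis, taking node 2 as the 0 V reference.
Source V1 fixes V_0 = 12 V.
KCL at each unknown node (sum of currents leaving = 0; resistances in Ω):
  Node 1: (V_1 - 12)/30 + (V_1 - 0)/200 = 0
Collecting terms: 0.03833 × V_1 = 0.4  =>  V_1 = 10.43 V
Power in each resistor, P = (ΔV)²/R:
  P_R1 = (12 - 10.43)²/30 = 0.08166 W
  P_R2 = (10.43 - 0)²/200 = 0.5444 W
P_total = P_R1 + P_R2 = 0.6261 W

Final answer: 0.6261 W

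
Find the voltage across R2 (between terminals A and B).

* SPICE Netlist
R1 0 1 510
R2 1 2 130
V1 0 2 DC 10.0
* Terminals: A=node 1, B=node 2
R1 and R2 are in series across V1 (node 0 → node 1 → node 2), and the output A–B is taken across R2, so this is a voltage divider.
Series current: I = V1/(R1 + R2) = 10/(510 + 130) = 10/640 = 0.01562 A
V_R2 = I × R2 = V1 × R2/(R1 + R2) = 10 × 130/640 = 2.031 V

Final answer: 2.031 V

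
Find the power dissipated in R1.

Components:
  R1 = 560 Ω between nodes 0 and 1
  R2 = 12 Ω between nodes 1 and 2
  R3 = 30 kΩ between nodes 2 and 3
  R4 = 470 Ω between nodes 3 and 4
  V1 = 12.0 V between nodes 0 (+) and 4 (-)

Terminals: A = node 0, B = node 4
Nodal analysis, taking node 4 as the 0 V reference.
Source V1 fixes V_0 = 12 V.
KCL at each unknown node (sum of currents leaving = 0; resistances in Ω):
  Node 1: (V_1 - 12)/560 + (V_1 - V_2)/12 = 0
  Node 2: (V_2 - V_1)/12 + (V_2 - V_3)/30000 = 0
  Node 3: (V_3 - V_2)/30000 + (V_3 - 0)/470 = 0
Collecting terms (coefficients in siemens):
  0.08512·V_1 - 0.08333·V_2 = 0.02143
  0.08337·V_2 - 0.08333·V_1 - 0.00003333·V_3 = 0
  0.002161·V_3 - 0.00003333·V_2 = 0
Solving these 3 simultaneous equations (Gaussian elimination) gives:
  V_1 = 11.78 V, V_2 = 11.78 V, V_3 = 0.1817 V
I_R1 = (V_0 - V_1)/R1 = (12 - 11.78)/560 = 0.0003866 A
P_R1 = I_R1² × R1 = (0.0003866)² × 560 = 0.00008369 W

Final answer: 8.369e-05 W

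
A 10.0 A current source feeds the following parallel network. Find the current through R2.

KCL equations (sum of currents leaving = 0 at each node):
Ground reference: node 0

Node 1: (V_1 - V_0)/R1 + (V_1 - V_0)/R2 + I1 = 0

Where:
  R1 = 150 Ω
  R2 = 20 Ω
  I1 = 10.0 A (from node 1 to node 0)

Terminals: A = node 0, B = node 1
All resistors sit directly between nodes 0 and 1, so they are in parallel and share one voltage V; the full source current 10 A splits among them.
1/R_par = 1/150 + 1/20 = 0.05667 S  =>  R_par = 17.65 Ω
V = I × R_par = 10 × 17.65 = 176.5 V
I_R2 = V/R2 = 176.5/20 = 8.824 A

Final answer: 8.824 A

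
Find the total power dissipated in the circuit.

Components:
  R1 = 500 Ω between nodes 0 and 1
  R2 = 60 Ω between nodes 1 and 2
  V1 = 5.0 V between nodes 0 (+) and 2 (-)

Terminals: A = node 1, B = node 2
Nodal analysis, taking node 2 as the 0 V reference.
Source V1 fixes V_0 = 5 V.
KCL at each unknown node (sum of currents leaving = 0; resistances in Ω):
  Node 1: (V_1 - 5)/500 + (V_1 - 0)/60 = 0
Collecting terms: 0.01867 × V_1 = 0.01  =>  V_1 = 0.5357 V
Power in each resistor, P = (ΔV)²/R:
  P_R1 = (5 - 0.5357)²/500 = 0.03986 W
  P_R2 = (0.5357 - 0)²/60 = 0.004783 W
P_total = P_R1 + P_R2 = 0.04464 W

Final answer: 0.04464 W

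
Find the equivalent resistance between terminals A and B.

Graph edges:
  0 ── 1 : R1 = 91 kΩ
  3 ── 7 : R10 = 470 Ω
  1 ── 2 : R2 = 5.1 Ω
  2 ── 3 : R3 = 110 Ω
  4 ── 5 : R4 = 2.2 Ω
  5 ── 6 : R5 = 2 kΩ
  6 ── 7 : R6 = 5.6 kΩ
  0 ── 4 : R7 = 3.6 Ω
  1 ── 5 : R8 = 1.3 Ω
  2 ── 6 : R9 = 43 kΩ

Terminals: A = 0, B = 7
The network is not a plain series/parallel combination. Inject a 1 A test current into terminal A (node 0) and return it from terminal B (node 7); then R_eq = V_A / (1 A).
Nodal analysis, taking node 7 as the 0 V reference.
Current source I_test pushes 1 A into node 0 and draws it out of node 7.
KCL at each unknown node (sum of currents leaving = 0; resistances in Ω):
  Node 0: (V_0 - V_1)/91000 + (V_0 - V_4)/3.6 - 1 = 0
  Node 1: (V_1 - V_0)/91000 + (V_1 - V_2)/5.1 + (V_1 - V_5)/1.3 = 0
  Node 2: (V_2 - V_1)/5.1 + (V_2 - V_3)/110 + (V_2 - V_6)/43000 = 0
  Node 3: (V_3 - V_2)/110 + (V_3 - 0)/470 = 0
  Node 4: (V_4 - V_0)/3.6 + (V_4 - V_5)/2.2 = 0
  Node 5: (V_5 - V_1)/1.3 + (V_5 - V_4)/2.2 + (V_5 - V_6)/2000 = 0
  Node 6: (V_6 - V_2)/43000 + (V_6 - V_5)/2000 + (V_6 - 0)/5600 = 0
Collecting terms (coefficients in siemens):
  0.2778·V_0 - 0.00001099·V_1 - 0.2778·V_4 = 1
  0.9653·V_1 - 0.00001099·V_0 - 0.1961·V_2 - 0.7692·V_5 = 0
  0.2052·V_2 - 0.1961·V_1 - 0.009091·V_3 - 0.00002326·V_6 = 0
  0.01122·V_3 - 0.009091·V_2 = 0
  0.7323·V_4 - 0.2778·V_0 - 0.4545·V_5 = 0
  1.224·V_5 - 0.7692·V_1 - 0.4545·V_4 - 0.0005·V_6 = 0
  0.0007018·V_6 - 0.00002326·V_2 - 0.0005·V_5 = 0
Solving these 7 simultaneous equations (Gaussian elimination) gives:
  V_0 = 549.8 V, V_1 = 542.8 V, V_2 = 538 V, V_3 = 436 V
  V_4 = 546.2 V, V_5 = 544 V, V_6 = 405.4 V
R_eq = V_0 / 1 A = 549.8 Ω

Final answer: 549.8 Ω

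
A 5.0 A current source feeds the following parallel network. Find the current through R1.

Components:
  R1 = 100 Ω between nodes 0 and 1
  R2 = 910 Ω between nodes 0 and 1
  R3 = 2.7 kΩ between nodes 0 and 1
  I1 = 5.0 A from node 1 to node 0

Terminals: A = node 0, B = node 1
All resistors sit directly between nodes 0 and 1, so they are in parallel and share one voltage V; the full source current 5 A splits among them.
1/R_par = 1/100 + 1/910 + 1/2700 = 0.01147 S  =>  R_par = 87.19 Ω
V = I × R_par = 5 × 87.19 = 435.9 V
I_R1 = V/R1 = 435.9/100 = 4.359 A

Final answer: 4.359 A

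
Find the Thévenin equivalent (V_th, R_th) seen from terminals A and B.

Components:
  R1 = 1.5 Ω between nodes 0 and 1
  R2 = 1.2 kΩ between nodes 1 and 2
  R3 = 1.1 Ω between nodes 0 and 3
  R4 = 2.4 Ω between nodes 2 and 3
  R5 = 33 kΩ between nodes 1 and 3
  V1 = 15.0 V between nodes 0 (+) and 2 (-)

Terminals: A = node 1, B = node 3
Step 1 — V_th is the open-circuit voltage V_A - V_B (nothing connected across the terminals).
Nodal analysis, taking node 2 as the 0 V reference.
Source V1 fixes V_0 = 15 V.
KCL at each unknown node (sum of currents leaving = 0; resistances in Ω):
  Node 1: (V_1 - 15)/1.5 + (V_1 - 0)/1200 + (V_1 - V_3)/33000 = 0
  Node 3: (V_3 - 15)/1.1 + (V_3 - 0)/2.4 + (V_3 - V_1)/33000 = 0
Collecting terms (coefficients in siemens):
  0.6675·V_1 - 0.0000303·V_3 = 10
  1.326·V_3 - 0.0000303·V_1 = 13.64
Determinant D = (0.6675)(1.326) - (-0.0000303)(-0.0000303) = 0.885
V_1 = [(10)(1.326) - (-0.0000303)(13.64)]/D = 14.98 V
V_3 = [(0.6675)(13.64) - (10)(-0.0000303)]/D = 10.29 V
V_th = V_1 - V_3 = 14.98 - 10.29 = 4.695 V
Step 2 — R_th: zero the source — replace V1 by a short circuit (node 2 merges into node 0) — and find the resistance seen between A (node 1) and B (node 3).
Reduce the network between node 1 (A) and node 3 (B) by series/parallel combination:
  Rp1 = R1 ‖ R2 (parallel, both between nodes 0 and 1) = 1/(1/1.5 + 1/1200) = 1.498 Ω
  Rp2 = R3 ‖ R4 (parallel, both between nodes 0 and 3) = 1/(1/1.1 + 1/2.4) = 0.7543 Ω
  Rs1 = Rp1 + Rp2 (series, joined only at node 0) = 1.498 + 0.7543 = 2.252 Ω
  Rp3 = R5 ‖ Rs1 (parallel, both between nodes 1 and 3) = 1/(1/33000 + 1/2.252) = 2.252 Ω
R_th = 2.252 Ω

Final answer: V_th = 4.695 V, R_th = 2.252 Ω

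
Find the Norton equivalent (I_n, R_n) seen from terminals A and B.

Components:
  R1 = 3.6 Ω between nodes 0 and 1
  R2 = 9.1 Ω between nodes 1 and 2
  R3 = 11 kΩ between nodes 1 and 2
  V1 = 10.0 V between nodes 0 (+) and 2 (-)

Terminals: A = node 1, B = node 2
Find the Thévenin equivalent first; then I_n = V_th/R_th and R_n = R_th.
Step 1 — V_th is the open-circuit voltage V_A - V_B (nothing connected across the terminals).
Nodal analysis, taking node 2 as the 0 V reference.
Source V1 fixes V_0 = 10 V.
KCL at each unknown node (sum of currents leaving = 0; resistances in Ω):
  Node 1: (V_1 - 10)/3.6 + (V_1 - 0)/9.1 + (V_1 - 0)/11000 = 0
Collecting terms: 0.3878 × V_1 = 2.778  =>  V_1 = 7.164 V
V_th = V_1 - V_2 = 7.164 - 0 = 7.164 V
Step 2 — R_th: zero the source — replace V1 by a short circuit (node 2 merges into node 0) — and find the resistance seen between A (node 1) and B (node 0).
Reduce the network between node 1 (A) and node 0 (B) by series/parallel combination:
  Rp1 = R1 ‖ R2 ‖ R3 (parallel, all between nodes 0 and 1) = 1/(1/3.6 + 1/9.1 + 1/11000) = 2.579 Ω
R_th = 2.579 Ω
I_n = V_th/R_th = 7.164/2.579 = 2.778 A, and R_n = R_th = 2.579 Ω

Final answer: I_n = 2.778 A, R_n = 2.579 Ω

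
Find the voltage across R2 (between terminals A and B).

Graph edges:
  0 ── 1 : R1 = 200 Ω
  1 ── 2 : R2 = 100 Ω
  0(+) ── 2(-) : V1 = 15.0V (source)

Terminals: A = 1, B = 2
R1 and R2 are in series across V1 (node 0 → node 1 → node 2), and the output A–B is taken across R2, so this is a voltage divider.
Series current: I = V1/(R1 + R2) = 15/(200 + 100) = 15/300 = 0.05 A
V_R2 = I × R2 = V1 × R2/(R1 + R2) = 15 × 100/300 = 5 V

Final answer: 5 V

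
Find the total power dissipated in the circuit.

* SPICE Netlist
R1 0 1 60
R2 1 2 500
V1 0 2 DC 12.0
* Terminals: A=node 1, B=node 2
Nodal analysis, taking node 2 as the 0 V reference.
Source V1 fixes V_0 = 12 V.
KCL at each unknown node (sum of currents leaving = 0; resistances in Ω):
  Node 1: (V_1 - 12)/60 + (V_1 - 0)/500 = 0
Collecting terms: 0.01867 × V_1 = 0.2  =>  V_1 = 10.71 V
Power in each resistor, P = (ΔV)²/R:
  P_R1 = (12 - 10.71)²/60 = 0.02755 W
  P_R2 = (10.71 - 0)²/500 = 0.2296 W
P_total = P_R1 + P_R2 = 0.2571 W

Final answer: 0.2571 W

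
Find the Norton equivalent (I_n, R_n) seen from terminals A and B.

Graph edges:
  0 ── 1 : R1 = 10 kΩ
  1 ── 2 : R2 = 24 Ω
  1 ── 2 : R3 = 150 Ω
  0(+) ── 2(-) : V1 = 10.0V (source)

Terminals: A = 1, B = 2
Find the Thévenin equivalent first; then I_n = V_th/R_th and R_n = R_th.
Step 1 — V_th is the open-circuit voltage V_A - V_B (nothing connected across the terminals).
Nodal analysis, taking node 2 as the 0 V reference.
Source V1 fixes V_0 = 10 V.
KCL at each unknown node (sum of currents leaving = 0; resistances in Ω):
  Node 1: (V_1 - 10)/10000 + (V_1 - 0)/24 + (V_1 - 0)/150 = 0
Collecting terms: 0.04843 × V_1 = 0.001  =>  V_1 = 0.02065 V
V_th = V_1 - V_2 = 0.02065 - 0 = 0.02065 V
Step 2 — R_th: zero the source — replace V1 by a short circuit (node 2 merges into node 0) — and find the resistance seen between A (node 1) and B (node 0).
Reduce the network between node 1 (A) and node 0 (B) by series/parallel combination:
  Rp1 = R1 ‖ R2 ‖ R3 (parallel, all between nodes 0 and 1) = 1/(1/10000 + 1/24 + 1/150) = 20.65 Ω
R_th = 20.65 Ω
I_n = V_th/R_th = 0.02065/20.65 = 0.001 A, and R_n = R_th = 20.65 Ω

Final answer: I_n = 0.001 A, R_n = 20.65 Ω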